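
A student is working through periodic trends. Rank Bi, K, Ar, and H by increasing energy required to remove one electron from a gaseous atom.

K < Bi < H < Ar

H is in period 1, group 1; Ar is in period 3, group 18; K is in period 4, group 1; Bi is in period 6, group 15.
Removing the outermost electron gets harder across a period and easier down a group.
These span different periods and groups, so the two trends combine.
Bi > K: period and group pull opposite ways; the across-period shift dominates (703 vs 419 kJ/mol).
H > Bi: the two effects oppose for this pair; the down-group effect wins (1312 vs 703 kJ/mol).
Ar > H: period and group pull opposite ways; the across-period shift dominates (1521 vs 1312 kJ/mol).
For reference (kJ/mol): H 1312, Ar 1521, K 419, Bi 703.
So from lowest to highest: K < Bi < H < Ar.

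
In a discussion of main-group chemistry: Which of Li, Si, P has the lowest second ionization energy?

Si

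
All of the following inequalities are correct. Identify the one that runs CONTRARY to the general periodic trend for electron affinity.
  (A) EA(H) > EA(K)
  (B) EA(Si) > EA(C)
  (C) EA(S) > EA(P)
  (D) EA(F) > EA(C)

(B)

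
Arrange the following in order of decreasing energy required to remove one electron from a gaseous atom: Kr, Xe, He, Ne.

He, Ne, Kr, Xe

Removing the outermost electron gets harder across a period and easier down a group.
All are in group 18, so first ionization energy increases up the group.
So from highest to lowest: He > Ne > Kr > Xe.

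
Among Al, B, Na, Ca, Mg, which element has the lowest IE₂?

Ca

IE_2 is the cost of taking one more electron from the +1 cation: Al⁺ still has 2 valence electrons; B⁺ still has 2 valence electrons; Na⁺ is the bare [Ne] core; Ca⁺ still has 1 valence electron; Mg⁺ still has 1 valence electron.
Core electrons are held far more tightly than valence electrons, so Na tops the IE_2 order.
Valence configurations: Al⁺ [Ne]3s², B⁺ [He]2s², Ca⁺ [Ar]4s¹, Mg⁺ [Ne]3s¹.
The numbers (kJ/mol): Al 1817, B 2427, Na 4562, Ca 1145, Mg 1451.
Overall IE_2 order: Ca < Mg < Al < B < Na.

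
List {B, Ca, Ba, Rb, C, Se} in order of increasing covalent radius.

C < B < Se < Ca < Ba < Rb

B is in period 2, group 13; C is in period 2, group 14; Ca is in period 4, group 2; Se is in period 4, group 16; Rb is in period 5, group 1; Ba is in period 6, group 2.
Moving right in a period, electrons are added to the same shell under a stronger nuclear pull, so atoms get smaller; moving down, a new shell is opened and atoms get larger.
Neither a single period nor a single group — weigh both effects.
B > C: B lies to the left of C in period 2, so the across-period effect alone puts B larger.
Se > B: the two effects oppose for this pair; the down-group effect wins (116 vs 85 pm).
Ca > Se: both are in period 4; the period trend gives Ca the larger value.
Ba > Ca: they share group 2; the group trend gives Ba the larger value.
Rb > Ba: the two effects oppose for this pair; the across-period effect wins (210 vs 196 pm).
Tabulated atomic radius (pm): B 85, C 75, Ca 171, Se 116, Rb 210, Ba 196.
So from smallest to largest: C < B < Se < Ca < Ba < Rb.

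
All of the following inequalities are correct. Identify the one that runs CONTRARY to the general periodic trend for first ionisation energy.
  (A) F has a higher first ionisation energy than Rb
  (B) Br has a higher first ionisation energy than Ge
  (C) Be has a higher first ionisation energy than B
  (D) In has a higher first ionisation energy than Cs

(C)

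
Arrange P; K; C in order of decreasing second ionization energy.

K, C, P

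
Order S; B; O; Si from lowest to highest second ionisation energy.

Si < S < B < O

IE_2 is the cost of taking one more electron from the +1 cation: S⁺ still has 5 valence electrons; B⁺ still has 2 valence electrons; O⁺ still has 5 valence electrons; Si⁺ still has 3 valence electrons.
All are still removing valence electrons, so compare the +1 ions as you would atoms: IE_2 generally rises across a period (higher Z_eff) and falls down a group (larger shell), subject to the usual subshell exceptions.
Valence configurations: S⁺ [Ne]3s²3p³, B⁺ [He]2s², O⁺ [He]2s²2p³, Si⁺ [Ne]3s²3p¹.
The numbers (kJ/mol): S 2252, B 2427, O 3388, Si 1577.
Overall IE_2 order: Si < S < B < O.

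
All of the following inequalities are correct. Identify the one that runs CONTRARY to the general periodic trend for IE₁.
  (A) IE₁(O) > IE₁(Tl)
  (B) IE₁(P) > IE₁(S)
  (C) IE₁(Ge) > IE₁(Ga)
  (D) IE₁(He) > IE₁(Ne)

The general trend: IE₁ increases across a period and decreases down a group.
(A) O (period 2, group 16) vs Tl (period 6, group 13): the stated order agrees with the simple trend.
(B) P (period 3, group 15) vs S (period 3, group 16): the stated order contradicts the simple trend.
(C) Ge (period 4, group 14) vs Ga (period 4, group 13): the stated order agrees with the simple trend.
(D) He (period 1, group 18) vs Ne (period 2, group 18): the stated order agrees with the simple trend.
The exception is (B): S (3p⁴) ionizes more easily than half-filled P (3p³) because the paired 3p electron in S is pushed out by e⁻–e⁻ repulsion.

(B)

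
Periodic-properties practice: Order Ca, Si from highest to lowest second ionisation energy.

Si > Ca

The second ionization energy removes an electron from the +1 ion. For each element: Ca⁺ still has 1 valence electron; Si⁺ still has 3 valence electrons.
All are still removing valence electrons, so compare the +1 ions as you would atoms: IE_2 generally rises across a period (higher Z_eff) and falls down a group (larger shell), subject to the usual subshell exceptions.
Valence configurations: Ca⁺ [Ar]4s¹, Si⁺ [Ne]3s²3p¹.
The numbers (kJ/mol): Ca 1145, Si 1577.
Hence IE_2: Ca < Si.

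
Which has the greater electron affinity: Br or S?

Br

S is in period 3, group 16; Br is in period 4, group 17.
EA tends to increase across a period and decrease down a group, though the pattern is less regular than for IE or radius.
These sit on a diagonal, where the across-period and down-group effects partly cancel.
Br > S: the two effects oppose for this pair; the across-period effect wins (325 vs 200 kJ/mol).
Approximate values (kJ/mol): S 200, Br 325.
So Br has the greater electron affinity (Br > S).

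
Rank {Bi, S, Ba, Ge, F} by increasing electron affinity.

F is in period 2, group 17; S is in period 3, group 16; Ge is in period 4, group 14; Ba is in period 6, group 2; Bi is in period 6, group 15.
Adding an electron releases more energy for atoms nearer the top right (short of the noble gases).
Here both period and group differ, so the two effects have to be weighed against each other.
Bi > Ba: Bi lies to the right of Ba in period 6, so the across-period effect alone puts Bi higher.
Ge > Bi: period and group pull opposite ways; the down-group shift dominates (119 vs 91 kJ/mol).
S > Ge: relative to Ge, both the across-period and down-group shifts push S's electron affinity up.
F > S: relative to S, both the across-period and down-group shifts push F's electron affinity up.
For reference (kJ/mol): F 328, S 200, Ge 119, Ba 14, Bi 91.
So from lowest to highest: Ba < Bi < Ge < S < F.

Ba < Bi < Ge < S < F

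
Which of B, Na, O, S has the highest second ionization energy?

After 1 electron has been removed, what remains? B⁺ still has 2 valence electrons; Na⁺ is the bare [Ne] core; O⁺ still has 5 valence electrons; S⁺ still has 5 valence electrons.
Pulling an electron out of a noble-gas core costs far more than removing a remaining valence electron, so Na sits at the high end of IE_2.
Valence configurations: B⁺ [He]2s², O⁺ [He]2s²2p³, S⁺ [Ne]3s²3p³.
The numbers (kJ/mol): B 2427, Na 4562, O 3388, S 2252.
Hence IE_2: S < B < O < Na.

Na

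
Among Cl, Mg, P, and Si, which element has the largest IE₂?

Consider each +1 ion: Cl⁺ still has 6 valence electrons; Mg⁺ still has 1 valence electron; P⁺ still has 4 valence electrons; Si⁺ still has 3 valence electrons.
All are still removing valence electrons, so compare the +1 ions as you would atoms: IE_2 generally rises across a period (higher Z_eff) and falls down a group (larger shell), subject to the usual subshell exceptions.
Valence configurations: Cl⁺ [Ne]3s²3p⁴, Mg⁺ [Ne]3s¹, P⁺ [Ne]3s²3p², Si⁺ [Ne]3s²3p¹.
The numbers (kJ/mol): Cl 2298, Mg 1451, P 1907, Si 1577.
Overall IE_2 order: Mg < Si < P < Cl.

Cl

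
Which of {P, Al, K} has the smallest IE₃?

Consider each +2 ion: P²⁺ still has 3 valence electrons; Al²⁺ still has 1 valence electron; K²⁺ is already 1 electron into the core.
Breaking into a closed-shell core is much more expensive than removing a leftover valence electron — K has the largest IE_3 here.
Valence configurations: P²⁺ [Ne]3s²3p¹, Al²⁺ [Ne]3s¹.
The numbers (kJ/mol): P 2914, Al 2745, K 4420.
So the third ionization energies run Al < P < K.

Al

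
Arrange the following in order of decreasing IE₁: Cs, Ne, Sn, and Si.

Ne, Si, Sn, Cs

Across a period the outer electron is held more tightly (higher IE₁); down a group it sits in a higher shell, more shielded, and comes off more easily.
Here both period and group differ, so the two effects have to be weighed against each other.
Sn > Cs: both effects reinforce here, so Sn is clearly the higher of the two.
Si > Sn: Si sits above Sn in group 14, so the down-group effect alone puts Si higher.
Ne > Si: relative to Si, both the across-period and down-group shifts push Ne's first ionization energy up.
Approximate values (kJ/mol): Ne 2081, Si 786, Sn 709, Cs 376.
So from highest to lowest: Ne > Si > Sn > Cs.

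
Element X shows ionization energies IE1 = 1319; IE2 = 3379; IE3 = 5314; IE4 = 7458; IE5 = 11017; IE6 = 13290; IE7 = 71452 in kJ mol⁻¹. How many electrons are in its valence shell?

6

Look for the largest jump between consecutive ionization energies: IE7/IE6 ≈ 5.4, far larger than any earlier ratio.
That jump marks the point where a core electron is being removed. So the atom has 6 valence electrons.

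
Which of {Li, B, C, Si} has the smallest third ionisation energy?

Si

IE_3 is the cost of taking one more electron from the +2 cation: Li²⁺ is already 1 electron into the core; B²⁺ still has 1 valence electron; C²⁺ still has 2 valence electrons; Si²⁺ still has 2 valence electrons.
Pulling an electron out of a noble-gas core costs far more than removing a remaining valence electron, so Li sits at the high end of IE_3.
Valence configurations: B²⁺ [He]2s¹, C²⁺ [He]2s², Si²⁺ [Ne]3s².
Tabulated IE_3 (kJ/mol): Li 11815, B 3660, C 4620, Si 3232.
Putting it together, IE_3: Si < B < C < Li.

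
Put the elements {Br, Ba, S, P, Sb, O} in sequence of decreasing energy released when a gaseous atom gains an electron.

O is in period 2, group 16; P is in period 3, group 15; S is in period 3, group 16; Br is in period 4, group 17; Sb is in period 5, group 15; Ba is in period 6, group 2.
Atoms with high Z_eff and room in the valence shell (especially the halogens) have the most exothermic electron affinities.
Here both period and group differ, so the two effects have to be weighed against each other.
P > Ba: both effects reinforce here, so P is clearly the higher of the two.
Sb > P: this pair runs against the simple trend — see the exception note.
O > Sb: both effects reinforce here, so O is clearly the higher of the two.
S > O: this pair runs against the simple trend — see the exception note.
Br > S: the two effects oppose for this pair; the across-period effect wins (325 vs 200 kJ/mol).
Note the exception: Sb has a higher electron affinity than P, contrary to the simple trend — both are half-filled np³, but the pairing/repulsion penalty for the added electron shrinks as the p orbitals become larger and more diffuse down the group, and for Sb that outweighs the weaker nuclear attraction.
Note the exception: S has a higher electron affinity than O, contrary to the simple trend — the compact 2p subshell of O repels the added electron more than S's larger 3p does.
Approximate values (kJ/mol): O 141, P 72, S 200, Br 325, Sb 103, Ba 14.
So from highest to lowest: Br > S > O > Sb > P > Ba.

Br, S, O, Sb, P, Ba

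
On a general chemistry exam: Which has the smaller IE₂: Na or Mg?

IE_2 is the cost of taking one more electron from the +1 cation: Na⁺ is the bare [Ne] core; Mg⁺ still has 1 valence electron.
Core electrons are held far more tightly than valence electrons, so Na tops the IE_2 order.
Tabulated IE_2 (kJ/mol): Na 4562, Mg 1451.
So the second ionization energies run Mg < Na.

Mg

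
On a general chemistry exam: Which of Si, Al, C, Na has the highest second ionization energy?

Na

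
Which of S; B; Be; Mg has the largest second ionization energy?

B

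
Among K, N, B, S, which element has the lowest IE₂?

Consider each +1 ion: K⁺ is the bare [Ar] core; N⁺ still has 4 valence electrons; B⁺ still has 2 valence electrons; S⁺ still has 5 valence electrons.
Breaking into a closed-shell core is much more expensive than removing a leftover valence electron — K has the largest IE_2 here.
Valence configurations: N⁺ [He]2s²2p², B⁺ [He]2s², S⁺ [Ne]3s²3p³.
Tabulated IE_2 (kJ/mol): K 3052, N 2856, B 2427, S 2252.
Putting it together, IE_2: S < B < N < K.

S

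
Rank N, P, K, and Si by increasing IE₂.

Consider each +1 ion: N⁺ still has 4 valence electrons; P⁺ still has 4 valence electrons; K⁺ is the bare [Ar] core; Si⁺ still has 3 valence electrons.
Pulling an electron out of a noble-gas core costs far more than removing a remaining valence electron, so K sits at the high end of IE_2.
Valence configurations: N⁺ [He]2s²2p², P⁺ [Ne]3s²3p², Si⁺ [Ne]3s²3p¹.
Tabulated IE_2 (kJ/mol): N 2856, P 1907, K 3052, Si 1577.
Overall IE_2 order: Si < P < N < K.

Si < P < N < K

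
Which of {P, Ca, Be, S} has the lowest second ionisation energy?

After 1 electron has been removed, what remains? P⁺ still has 4 valence electrons; Ca⁺ still has 1 valence electron; Be⁺ still has 1 valence electron; S⁺ still has 5 valence electrons.
All are still removing valence electrons, so compare the +1 ions as you would atoms: IE_2 generally rises across a period (higher Z_eff) and falls down a group (larger shell), subject to the usual subshell exceptions.
Valence configurations: P⁺ [Ne]3s²3p², Ca⁺ [Ar]4s¹, Be⁺ [He]2s¹, S⁺ [Ne]3s²3p³.
Approximate IE_2 values (kJ/mol): P 1907, Ca 1145, Be 1757, S 2252.
So the second ionization energies run Ca < Be < P < S.

Ca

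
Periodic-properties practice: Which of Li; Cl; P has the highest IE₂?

Li

IE_2 is the cost of taking one more electron from the +1 cation: Li⁺ is the bare [He] core; Cl⁺ still has 6 valence electrons; P⁺ still has 4 valence electrons.
Breaking into a closed-shell core is much more expensive than removing a leftover valence electron — Li has the largest IE_2 here.
Valence configurations: Cl⁺ [Ne]3s²3p⁴, P⁺ [Ne]3s²3p².
Tabulated IE_2 (kJ/mol): Li 7298, Cl 2298, P 1907.
Putting it together, IE_2: P < Cl < Li.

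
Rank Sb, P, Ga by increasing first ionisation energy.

Ga < Sb < P

P is in period 3, group 15; Ga is in period 4, group 13; Sb is in period 5, group 15.
Removing the outermost electron gets harder across a period and easier down a group.
Neither a single period nor a single group — weigh both effects.
Sb > Ga: the two effects oppose for this pair; the across-period effect wins (831 vs 579 kJ/mol).
P > Sb: they share group 15; the group trend gives P the larger value.
For reference (kJ/mol): P 1012, Ga 579, Sb 831.
So from lowest to highest: Ga < Sb < P.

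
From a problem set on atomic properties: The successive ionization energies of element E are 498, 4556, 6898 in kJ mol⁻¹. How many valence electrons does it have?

1

Look for the largest jump between consecutive ionization energies: IE2/IE1 ≈ 9.1, far larger than any earlier ratio.
That jump marks the point where a core electron is being removed. So the atom has 1 valence electron.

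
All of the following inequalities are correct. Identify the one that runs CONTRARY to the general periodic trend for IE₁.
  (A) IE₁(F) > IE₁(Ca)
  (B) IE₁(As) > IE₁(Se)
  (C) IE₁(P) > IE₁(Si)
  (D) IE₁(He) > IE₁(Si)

(B)

The general trend: IE₁ increases across a period and decreases down a group.
(A) F (period 2, group 17) vs Ca (period 4, group 2): the stated order agrees with the simple trend.
(B) As (period 4, group 15) vs Se (period 4, group 16): the stated order contradicts the simple trend.
(C) P (period 3, group 15) vs Si (period 3, group 14): the stated order agrees with the simple trend.
(D) He (period 1, group 18) vs Si (period 3, group 14): the stated order agrees with the simple trend.
The exception is (B): Se (4p⁴) ionizes more easily than half-filled As (4p³).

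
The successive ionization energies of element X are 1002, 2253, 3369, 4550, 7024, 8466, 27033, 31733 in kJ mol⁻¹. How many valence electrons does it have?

Look for the largest jump between consecutive ionization energies: IE7/IE6 ≈ 3.2, far larger than any earlier ratio.
That jump marks the point where a core electron is being removed. So the atom has 6 valence electrons.

6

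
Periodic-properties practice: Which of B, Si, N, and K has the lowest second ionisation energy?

The second ionization energy removes an electron from the +1 ion. For each element: B⁺ still has 2 valence electrons; Si⁺ still has 3 valence electrons; N⁺ still has 4 valence electrons; K⁺ is the bare [Ar] core.
Pulling an electron out of a noble-gas core costs far more than removing a remaining valence electron, so K sits at the high end of IE_2.
Valence configurations: B⁺ [He]2s², Si⁺ [Ne]3s²3p¹, N⁺ [He]2s²2p².
Tabulated IE_2 (kJ/mol): B 2427, Si 1577, N 2856, K 3052.
Hence IE_2: Si < B < N < K.

Si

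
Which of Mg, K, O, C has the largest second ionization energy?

O

After 1 electron has been removed, what remains? Mg⁺ still has 1 valence electron; K⁺ is the bare [Ar] core; O⁺ still has 5 valence electrons; C⁺ still has 3 valence electrons.
Usually core removal costs more than valence removal, but here the competition is close: a tightly held n=2 valence electron can cost more to remove than an n=3 core electron, so the actual values have to decide it.
Valence configurations: Mg⁺ [Ne]3s¹, O⁺ [He]2s²2p³, C⁺ [He]2s²2p¹.
The numbers (kJ/mol): Mg 1451, K 3052, O 3388, C 2353.
So the second ionization energies run Mg < C < K < O.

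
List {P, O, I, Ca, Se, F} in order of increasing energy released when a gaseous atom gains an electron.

Ca, P, O, Se, I, F

O is in period 2, group 16; F is in period 2, group 17; P is in period 3, group 15; Ca is in period 4, group 2; Se is in period 4, group 16; I is in period 5, group 17.
Adding an electron releases more energy for atoms nearer the top right (short of the noble gases).
Neither a single period nor a single group — weigh both effects.
P > Ca: relative to Ca, both the across-period and down-group shifts push P's electron affinity up.
O > P: relative to P, both the across-period and down-group shifts push O's electron affinity up.
Se > O: this pair runs against the simple trend — see the exception note.
I > Se: the two effects oppose for this pair; the across-period effect wins (295 vs 195 kJ/mol).
F > I: F sits above I in group 17, so the down-group effect alone puts F higher.
Note the exception: Se has a higher electron affinity than O, contrary to the simple trend — O's compact 2p subshell gives strong electron–electron repulsion on the added electron.
For reference (kJ/mol): O 141, F 328, P 72, Ca 2, Se 195, I 295.
So from lowest to highest: Ca < P < O < Se < I < F.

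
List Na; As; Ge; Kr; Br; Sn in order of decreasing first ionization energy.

Na is in period 3, group 1; Ge is in period 4, group 14; As is in period 4, group 15; Br is in period 4, group 17; Kr is in period 4, group 18; Sn is in period 5, group 14.
Removing the outermost electron gets harder across a period and easier down a group.
Here both period and group differ, so the two effects have to be weighed against each other.
Sn > Na: the two effects oppose for this pair; the across-period effect wins (709 vs 496 kJ/mol).
Ge > Sn: Ge sits above Sn in group 14, so the down-group effect alone puts Ge higher.
As > Ge: As lies to the right of Ge in period 4, so the across-period effect alone puts As higher.
Br > As: Br lies to the right of As in period 4, so the across-period effect alone puts Br higher.
Kr > Br: Kr lies to the right of Br in period 4, so the across-period effect alone puts Kr higher.
Approximate values (kJ/mol): Na 496, Ge 762, As 947, Br 1140, Kr 1351, Sn 709.
So from highest to lowest: Kr > Br > As > Ge > Sn > Na.

Kr > Br > As > Ge > Sn > Na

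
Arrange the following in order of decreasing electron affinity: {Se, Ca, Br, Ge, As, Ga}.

Adding an electron releases more energy for atoms nearer the top right (short of the noble gases).
All lie in period 4; the across-period trend (electron affinity increases left to right) applies, with the exception below.
Note the exception: Ge has a higher electron affinity than As, contrary to the simple trend — adding an electron to As's half-filled 4p³ is unfavourable, so Ge (4p²) has the more exothermic EA.
Tabulated electron affinity (kJ/mol): Ca 2, Ga 29, Ge 119, As 78, Se 195, Br 325.
So from highest to lowest: Br > Se > Ge > As > Ga > Ca.

Br, Se, Ge, As, Ga, Ca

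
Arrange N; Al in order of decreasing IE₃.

N > Al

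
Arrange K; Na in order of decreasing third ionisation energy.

Na > K

Consider each +2 ion: K²⁺ is already 1 electron into the core; Na²⁺ is already 1 electron into the core.
All of these are removing an electron from a noble-gas core or deeper; the smaller core (lower principal quantum number) is held far more tightly, and within a period the higher nuclear charge binds the same core more tightly.
The numbers (kJ/mol): K 4420, Na 6910.
Putting it together, IE_3: K < Na.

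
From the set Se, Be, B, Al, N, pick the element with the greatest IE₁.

N

Be is in period 2, group 2; B is in period 2, group 13; N is in period 2, group 15; Al is in period 3, group 13; Se is in period 4, group 16.
Across a period the outer electron is held more tightly (higher IE₁); down a group it sits in a higher shell, more shielded, and comes off more easily.
These span different periods and groups, so the two trends combine.
B > Al: B sits above Al in group 13, so the down-group effect alone puts B higher.
Be > B: this pair runs against the simple trend — see the exception note.
Se > Be: period and group pull opposite ways; the across-period shift dominates (941 vs 900 kJ/mol).
N > Se: period and group pull opposite ways; the down-group shift dominates (1402 vs 941 kJ/mol).
Note the exception: Be has a higher first ionization energy than B, contrary to the simple trend — removing B's lone 2p electron is easier than breaking Be's filled 2s².
Tabulated first ionization energy (kJ/mol): Be 900, B 801, N 1402, Al 578, Se 941.
The greatest IE₁ among these belongs to N.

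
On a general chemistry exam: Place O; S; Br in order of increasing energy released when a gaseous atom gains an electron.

O is in period 2, group 16; S is in period 3, group 16; Br is in period 4, group 17.
EA tends to increase across a period and decrease down a group, though the pattern is less regular than for IE or radius.
These span different periods and groups, so the two trends combine.
S > O: this pair runs against the simple trend — see the exception note.
Br > S: the two effects oppose for this pair; the across-period effect wins (325 vs 200 kJ/mol).
Note the exception: S has a higher electron affinity than O, contrary to the simple trend — the compact 2p subshell of O repels the added electron more than S's larger 3p does.
For reference (kJ/mol): O 141, S 200, Br 325.
So from lowest to highest: O < S < Br.

O < S < Br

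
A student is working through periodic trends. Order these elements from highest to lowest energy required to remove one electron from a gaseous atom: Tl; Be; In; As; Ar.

Ar > As > Be > Tl > In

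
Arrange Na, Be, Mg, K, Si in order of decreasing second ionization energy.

Na > K > Be > Si > Mg

Consider each +1 ion: Na⁺ is the bare [Ne] core; Be⁺ still has 1 valence electron; Mg⁺ still has 1 valence electron; K⁺ is the bare [Ar] core; Si⁺ still has 3 valence electrons.
Breaking into a closed-shell core is much more expensive than removing a leftover valence electron — K and Na have the largest IE_2 here.
Valence configurations: Be⁺ [He]2s¹, Mg⁺ [Ne]3s¹, Si⁺ [Ne]3s²3p¹.
Tabulated IE_2 (kJ/mol): Na 4562, Be 1757, Mg 1451, K 3052, Si 1577.
Hence IE_2: Mg < Si < Be < K < Na.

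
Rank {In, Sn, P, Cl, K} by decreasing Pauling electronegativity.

Electronegativity increases across a period and decreases down a group, tracking effective nuclear charge and atomic size.
Here both period and group differ, so the two effects have to be weighed against each other.
In > K: period and group pull opposite ways; the across-period shift dominates (1.78 vs 0.82).
Sn > In: both are in period 5; the period trend gives Sn the larger value.
P > Sn: both effects reinforce here, so P is clearly the higher of the two.
Cl > P: Cl lies to the right of P in period 3, so the across-period effect alone puts Cl higher.
Approximate values (Pauling): P 2.19, Cl 3.16, K 0.82, In 1.78, Sn 1.96.
So from highest to lowest: Cl > P > Sn > In > K.

Cl > P > Sn > In > K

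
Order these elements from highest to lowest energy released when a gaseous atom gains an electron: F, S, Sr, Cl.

Cl > F > S > Sr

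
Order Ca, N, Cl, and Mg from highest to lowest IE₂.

N, Cl, Mg, Ca

The second ionization energy removes an electron from the +1 ion. For each element: Ca⁺ still has 1 valence electron; N⁺ still has 4 valence electrons; Cl⁺ still has 6 valence electrons; Mg⁺ still has 1 valence electron.
All are still removing valence electrons, so compare the +1 ions as you would atoms: IE_2 generally rises across a period (higher Z_eff) and falls down a group (larger shell), subject to the usual subshell exceptions.
Valence configurations: Ca⁺ [Ar]4s¹, N⁺ [He]2s²2p², Cl⁺ [Ne]3s²3p⁴, Mg⁺ [Ne]3s¹.
Approximate IE_2 values (kJ/mol): Ca 1145, N 2856, Cl 2298, Mg 1451.
So the second ionization energies run Ca < Mg < Cl < N.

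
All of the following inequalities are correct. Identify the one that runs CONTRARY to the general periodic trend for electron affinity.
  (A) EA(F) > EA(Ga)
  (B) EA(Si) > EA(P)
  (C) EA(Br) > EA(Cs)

The general trend: electron affinity increases across a period and decreases down a group.
(A) F (period 2, group 17) vs Ga (period 4, group 13): the stated order agrees with the simple trend.
(B) Si (period 3, group 14) vs P (period 3, group 15): the stated order contradicts the simple trend.
(C) Br (period 4, group 17) vs Cs (period 6, group 1): the stated order agrees with the simple trend.
The exception is (B): adding an electron to P's half-filled 3p³ is unfavourable, so Si (3p²) has the more exothermic EA.

(B)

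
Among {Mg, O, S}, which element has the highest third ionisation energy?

IE_3 is the cost of taking one more electron from the +2 cation: Mg²⁺ is the bare [Ne] core; O²⁺ still has 4 valence electrons; S²⁺ still has 4 valence electrons.
Core electrons are held far more tightly than valence electrons, so Mg tops the IE_3 order.
Valence configurations: O²⁺ [He]2s²2p², S²⁺ [Ne]3s²3p².
Tabulated IE_3 (kJ/mol): Mg 7733, O 5300, S 3357.
Hence IE_3: S < O < Mg.

Mg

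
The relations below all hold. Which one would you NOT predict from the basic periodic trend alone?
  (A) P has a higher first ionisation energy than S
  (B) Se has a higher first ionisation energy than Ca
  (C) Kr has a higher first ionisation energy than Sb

(A)

The general trend: first ionisation energy increases across a period and decreases down a group.
(A) P (period 3, group 15) vs S (period 3, group 16): the stated order contradicts the simple trend.
(B) Se (period 4, group 16) vs Ca (period 4, group 2): the stated order agrees with the simple trend.
(C) Kr (period 4, group 18) vs Sb (period 5, group 15): the stated order agrees with the simple trend.
The exception is (A): S (3p⁴) ionizes more easily than half-filled P (3p³) because the paired 3p electron in S is pushed out by e⁻–e⁻ repulsion.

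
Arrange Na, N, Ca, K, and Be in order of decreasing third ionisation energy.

Be > Na > Ca > N > K

IE_3 is the cost of taking one more electron from the +2 cation: Na²⁺ is already 1 electron into the core; N²⁺ still has 3 valence electrons; Ca²⁺ is the bare [Ar] core; K²⁺ is already 1 electron into the core; Be²⁺ is the bare [He] core.
Usually core removal costs more than valence removal, but here the competition is close: a tightly held n=2 valence electron can cost more to remove than an n=3 core electron, so the actual values have to decide it.
The numbers (kJ/mol): Na 6910, N 4578, Ca 4912, K 4420, Be 14849.
Putting it together, IE_3: K < N < Ca < Na < Be.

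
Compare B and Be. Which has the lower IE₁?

B

Be is in period 2, group 2; B is in period 2, group 13.
IE₁ increases left→right with effective nuclear charge and decreases top→bottom as the valence shell moves farther out.
All lie in period 2; the across-period trend (first ionization energy increases left to right) applies, with the exception below.
Note the exception: Be has a higher first ionization energy than B, contrary to the simple trend — removing B's lone 2p electron is easier than breaking Be's filled 2s².
For reference (kJ/mol): Be 900, B 801.
So B has the lower IE₁ (B < Be).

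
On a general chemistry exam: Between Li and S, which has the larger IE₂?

Li

IE_2 is the cost of taking one more electron from the +1 cation: Li⁺ is the bare [He] core; S⁺ still has 5 valence electrons.
Core electrons are held far more tightly than valence electrons, so Li tops the IE_2 order.
The numbers (kJ/mol): Li 7298, S 2252.
Hence IE_2: S < Li.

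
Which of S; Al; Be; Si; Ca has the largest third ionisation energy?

Be

IE_3 is the cost of taking one more electron from the +2 cation: S²⁺ still has 4 valence electrons; Al²⁺ still has 1 valence electron; Be²⁺ is the bare [He] core; Si²⁺ still has 2 valence electrons; Ca²⁺ is the bare [Ar] core.
Pulling an electron out of a noble-gas core costs far more than removing a remaining valence electron, so Ca and Be sit at the high end of IE_3.
Valence configurations: S²⁺ [Ne]3s²3p², Al²⁺ [Ne]3s¹, Si²⁺ [Ne]3s².
Approximate IE_3 values (kJ/mol): S 3357, Al 2745, Be 14849, Si 3232, Ca 4912.
Putting it together, IE_3: Al < Si < S < Ca < Be.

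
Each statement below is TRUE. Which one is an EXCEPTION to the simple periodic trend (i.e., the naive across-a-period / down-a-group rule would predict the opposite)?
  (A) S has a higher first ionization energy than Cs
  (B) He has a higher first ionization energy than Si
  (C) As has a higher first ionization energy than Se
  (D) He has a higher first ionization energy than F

The general trend: first ionization energy increases across a period and decreases down a group.
(A) S (period 3, group 16) vs Cs (period 6, group 1): the stated order agrees with the simple trend.
(B) He (period 1, group 18) vs Si (period 3, group 14): the stated order agrees with the simple trend.
(C) As (period 4, group 15) vs Se (period 4, group 16): the stated order contradicts the simple trend.
(D) He (period 1, group 18) vs F (period 2, group 17): the stated order agrees with the simple trend.
The exception is (C): Se (4p⁴) ionizes more easily than half-filled As (4p³).

(C)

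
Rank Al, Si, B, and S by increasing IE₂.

Si < Al < S < B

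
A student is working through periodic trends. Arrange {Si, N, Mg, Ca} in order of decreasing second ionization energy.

Consider each +1 ion: Si⁺ still has 3 valence electrons; N⁺ still has 4 valence electrons; Mg⁺ still has 1 valence electron; Ca⁺ still has 1 valence electron.
All are still removing valence electrons, so compare the +1 ions as you would atoms: IE_2 generally rises across a period (higher Z_eff) and falls down a group (larger shell), subject to the usual subshell exceptions.
Valence configurations: Si⁺ [Ne]3s²3p¹, N⁺ [He]2s²2p², Mg⁺ [Ne]3s¹, Ca⁺ [Ar]4s¹.
Approximate IE_2 values (kJ/mol): Si 1577, N 2856, Mg 1451, Ca 1145.
Overall IE_2 order: Ca < Mg < Si < N.

N > Si > Mg > Ca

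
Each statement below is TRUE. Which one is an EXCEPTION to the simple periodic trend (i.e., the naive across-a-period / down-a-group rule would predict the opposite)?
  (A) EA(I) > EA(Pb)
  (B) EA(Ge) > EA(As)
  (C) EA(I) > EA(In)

The general trend: electron affinity increases across a period and decreases down a group.
(A) I (period 5, group 17) vs Pb (period 6, group 14): the stated order agrees with the simple trend.
(B) Ge (period 4, group 14) vs As (period 4, group 15): the stated order contradicts the simple trend.
(C) I (period 5, group 17) vs In (period 5, group 13): the stated order agrees with the simple trend.
The exception is (B): adding an electron to As's half-filled 4p³ is unfavourable, so Ge (4p²) has the more exothermic EA.

(B)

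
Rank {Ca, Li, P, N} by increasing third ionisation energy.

P < N < Ca < Li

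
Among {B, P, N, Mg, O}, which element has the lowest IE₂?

Mg

The second ionization energy removes an electron from the +1 ion. For each element: B⁺ still has 2 valence electrons; P⁺ still has 4 valence electrons; N⁺ still has 4 valence electrons; Mg⁺ still has 1 valence electron; O⁺ still has 5 valence electrons.
All are still removing valence electrons, so compare the +1 ions as you would atoms: IE_2 generally rises across a period (higher Z_eff) and falls down a group (larger shell), subject to the usual subshell exceptions.
Valence configurations: B⁺ [He]2s², P⁺ [Ne]3s²3p², N⁺ [He]2s²2p², Mg⁺ [Ne]3s¹, O⁺ [He]2s²2p³.
Tabulated IE_2 (kJ/mol): B 2427, P 1907, N 2856, Mg 1451, O 3388.
Putting it together, IE_2: Mg < P < B < N < O.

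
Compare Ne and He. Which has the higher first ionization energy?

He

IE₁ increases left→right with effective nuclear charge and decreases top→bottom as the valence shell moves farther out.
All are in group 18, so first ionization energy increases up the group.
So He has the higher first ionization energy (He > Ne).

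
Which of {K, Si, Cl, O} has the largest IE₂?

O

After 1 electron has been removed, what remains? K⁺ is the bare [Ar] core; Si⁺ still has 3 valence electrons; Cl⁺ still has 6 valence electrons; O⁺ still has 5 valence electrons.
Usually core removal costs more than valence removal, but here the competition is close: a tightly held n=2 valence electron can cost more to remove than an n=3 core electron, so the actual values have to decide it.
Valence configurations: Si⁺ [Ne]3s²3p¹, Cl⁺ [Ne]3s²3p⁴, O⁺ [He]2s²2p³.
Tabulated IE_2 (kJ/mol): K 3052, Si 1577, Cl 2298, O 3388.
Hence IE_2: Si < Cl < K < O.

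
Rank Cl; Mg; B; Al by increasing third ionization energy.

The third ionization energy removes an electron from the +2 ion. For each element: Cl²⁺ still has 5 valence electrons; Mg²⁺ is the bare [Ne] core; B²⁺ still has 1 valence electron; Al²⁺ still has 1 valence electron.
Core electrons are held far more tightly than valence electrons, so Mg tops the IE_3 order.
Valence configurations: Cl²⁺ [Ne]3s²3p³, B²⁺ [He]2s¹, Al²⁺ [Ne]3s¹.
Tabulated IE_3 (kJ/mol): Cl 3822, Mg 7733, B 3660, Al 2745.
Hence IE_3: Al < B < Cl < Mg.

Al < B < Cl < Mg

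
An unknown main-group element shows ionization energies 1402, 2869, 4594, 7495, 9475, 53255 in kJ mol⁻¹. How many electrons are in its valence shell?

5

Look for the largest jump between consecutive ionization energies: IE6/IE5 ≈ 5.6, far larger than any earlier ratio.
That jump marks the point where a core electron is being removed. So the atom has 5 valence electrons.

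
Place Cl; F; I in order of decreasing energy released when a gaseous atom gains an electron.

Cl > F > I

F is in period 2, group 17; Cl is in period 3, group 17; I is in period 5, group 17.
Adding an electron releases more energy for atoms nearer the top right (short of the noble gases).
All are in group 17; the group trend (electron affinity increases up the group) applies, with the exception below.
Note the exception: Cl has a higher electron affinity than F, contrary to the simple trend — F's small 2p subshell makes the incoming electron feel strong e⁻–e⁻ repulsion, so Cl actually releases more energy on gaining an electron.
For reference (kJ/mol): F 328, Cl 349, I 295.
So from highest to lowest: Cl > F > I.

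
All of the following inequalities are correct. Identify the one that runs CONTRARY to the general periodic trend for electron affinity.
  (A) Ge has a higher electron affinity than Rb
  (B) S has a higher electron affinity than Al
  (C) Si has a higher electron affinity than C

The general trend: electron affinity increases across a period and decreases down a group.
(A) Ge (period 4, group 14) vs Rb (period 5, group 1): the stated order agrees with the simple trend.
(B) S (period 3, group 16) vs Al (period 3, group 13): the stated order agrees with the simple trend.
(C) Si (period 3, group 14) vs C (period 2, group 14): the stated order contradicts the simple trend.
The exception is (C): Si's larger, more diffuse 3p orbitals accept an added electron slightly more readily than C's compact 2p.

(C)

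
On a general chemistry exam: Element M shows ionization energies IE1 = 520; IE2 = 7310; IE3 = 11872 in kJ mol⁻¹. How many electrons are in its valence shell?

1

Look for the largest jump between consecutive ionization energies: IE2/IE1 ≈ 14.1, far larger than any earlier ratio.
That jump marks the point where a core electron is being removed. So the atom has 1 valence electron.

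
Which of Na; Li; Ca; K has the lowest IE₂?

Ca

The second ionization energy removes an electron from the +1 ion. For each element: Na⁺ is the bare [Ne] core; Li⁺ is the bare [He] core; Ca⁺ still has 1 valence electron; K⁺ is the bare [Ar] core.
Core electrons are held far more tightly than valence electrons, so K, Na and Li top the IE_2 order.
Tabulated IE_2 (kJ/mol): Na 4562, Li 7298, Ca 1145, K 3052.
Putting it together, IE_2: Ca < K < Na < Li.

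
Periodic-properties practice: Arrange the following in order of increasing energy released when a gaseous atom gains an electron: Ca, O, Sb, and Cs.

Ca < Cs < Sb < O

O is in period 2, group 16; Ca is in period 4, group 2; Sb is in period 5, group 15; Cs is in period 6, group 1.
Electron affinity generally becomes more exothermic across a period toward the halogens and less exothermic down a group.
These span different periods and groups, so the two trends combine.
Cs > Ca: this pair runs against the simple trend — see the exception note.
Sb > Cs: both effects reinforce here, so Sb is clearly the higher of the two.
O > Sb: relative to Sb, both the across-period and down-group shifts push O's electron affinity up.
Note the exception: Cs has a higher electron affinity than Ca, contrary to the simple trend — adding an electron to Ca (ns²) has to open a new, higher-energy np subshell, which is unfavourable.
Approximate values (kJ/mol): O 141, Ca 2, Sb 103, Cs 46.
So from lowest to highest: Ca < Cs < Sb < O.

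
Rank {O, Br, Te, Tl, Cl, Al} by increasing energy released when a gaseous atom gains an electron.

Tl, Al, O, Te, Br, Cl

Adding an electron releases more energy for atoms nearer the top right (short of the noble gases).
Here both period and group differ, so the two effects have to be weighed against each other.
Al > Tl: Al sits above Tl in group 13, so the down-group effect alone puts Al higher.
O > Al: relative to Al, both the across-period and down-group shifts push O's electron affinity up.
Te > O: this pair runs against the simple trend — see the exception note.
Br > Te: relative to Te, both the across-period and down-group shifts push Br's electron affinity up.
Cl > Br: Cl sits above Br in group 17, so the down-group effect alone puts Cl higher.
Note the exception: Te has a higher electron affinity than O, contrary to the simple trend — O's compact 2p subshell gives strong electron–electron repulsion on the added electron.
For reference (kJ/mol): O 141, Al 42, Cl 349, Br 325, Te 190, Tl 19.
So from lowest to highest: Tl < Al < O < Te < Br < Cl.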